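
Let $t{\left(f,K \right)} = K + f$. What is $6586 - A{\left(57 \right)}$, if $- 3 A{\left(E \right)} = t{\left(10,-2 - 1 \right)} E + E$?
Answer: $6738$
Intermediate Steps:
$A{\left(E \right)} = - \frac{8 E}{3}$ ($A{\left(E \right)} = - \frac{\left(\left(-2 - 1\right) + 10\right) E + E}{3} = - \frac{\left(-3 + 10\right) E + E}{3} = - \frac{7 E + E}{3} = - \frac{8 E}{3}$)
$6586 - A{\left(57 \right)} = 6586 - \left(- \frac{8}{3}\right) 57 = 6586 - -152 = 6586 + 152 = 6738$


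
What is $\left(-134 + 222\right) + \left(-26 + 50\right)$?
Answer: $112$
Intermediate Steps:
$\left(-134 + 222\right) + \left(-26 + 50\right) = 88 + 24 = 112$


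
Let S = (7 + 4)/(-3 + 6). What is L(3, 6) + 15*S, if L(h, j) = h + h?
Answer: 61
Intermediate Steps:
L(h, j) = 2*h
S = 11/3 ≈ 3.6667
L(3, 6) + 15*S = 2*3 + 15*(11/3) = 6 + 55 = 61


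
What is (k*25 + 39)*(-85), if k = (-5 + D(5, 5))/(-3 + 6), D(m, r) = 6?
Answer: -12070/3 ≈ -4023.3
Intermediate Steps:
k = ⅓ (k = (-5 + 6)/(-3 + 6) = 1/3 = 1*(⅓) = ⅓ ≈ 0.33333)
(k*25 + 39)*(-85) = ((⅓)*25 + 39)*(-85) = (25/3 + 39)*(-85) = (142/3)*(-85) = -12070/3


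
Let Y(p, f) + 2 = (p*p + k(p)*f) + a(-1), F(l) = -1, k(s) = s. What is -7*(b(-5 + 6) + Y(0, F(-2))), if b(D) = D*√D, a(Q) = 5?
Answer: -28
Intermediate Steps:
b(D) = D^(3/2)
Y(p, f) = 3 + p² + f*p (Y(p, f) = -2 + ((p*p + p*f) + 5) = -2 + ((p² + f*p) + 5) = -2 + (5 + p² + f*p) = 3 + p² + f*p)
-7*(b(-5 + 6) + Y(0, F(-2))) = -7*((-5 + 6)^(3/2) + (3 + 0² - 1*0)) = -7*(1^(3/2) + (3 + 0 + 0)) = -7*(1 + 3) = -7*4 = -28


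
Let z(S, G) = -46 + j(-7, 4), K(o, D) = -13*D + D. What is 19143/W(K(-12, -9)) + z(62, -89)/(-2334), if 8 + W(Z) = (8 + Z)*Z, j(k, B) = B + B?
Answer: 22577761/14610840 ≈ 1.5453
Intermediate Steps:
j(k, B) = 2*B
K(o, D) = -12*D
W(Z) = -8 + Z*(8 + Z) (W(Z) = -8 + (8 + Z)*Z = -8 + Z*(8 + Z))
z(S, G) = -38 (z(S, G) = -46 + 2*4 = -46 + 8 = -38)
19143/W(K(-12, -9)) + z(62, -89)/(-2334) = 19143/(-8 + (-12*(-9))**2 + 8*(-12*(-9))) - 38/(-2334) = 19143/(-8 + 108**2 + 8*108) - 38*(-1/2334) = 19143/(-8 + 11664 + 864) + 19/1167 = 19143/12520 + 19/1167 = 22577761/14610840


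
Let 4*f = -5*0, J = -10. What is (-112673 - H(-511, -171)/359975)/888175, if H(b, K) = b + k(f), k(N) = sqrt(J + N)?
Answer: -5794208952/45674399375 - I*sqrt(10)/319720795625 ≈ -0.12686 - 9.8907e-12*I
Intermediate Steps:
f = 0 (f = (-5*0)/4 = (1/4)*0 = 0)
k(N) = sqrt(-10 + N)
H(b, K) = b + I*sqrt(10) (H(b, K) = b + sqrt(-10 + 0) = b + sqrt(-10) = b + I*sqrt(10))
(-112673 - H(-511, -171)/359975)/888175 = (-112673 - (-511 + I*sqrt(10))/359975)/888175 = (-112673 - (-511 + I*sqrt(10))/359975)*(1/888175) = (-112673 - (-73/51425 + I*sqrt(10)/359975))*(1/888175) = (-112673 + (73/51425 - I*sqrt(10)/359975))*(1/888175) = (-5794208952/51425 - I*sqrt(10)/359975)*(1/888175) = -5794208952/45674399375 - I*sqrt(10)/319720795625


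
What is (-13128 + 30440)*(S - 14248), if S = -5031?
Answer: -333758048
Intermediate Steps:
(-13128 + 30440)*(S - 14248) = (-13128 + 30440)*(-5031 - 14248) = 17312*(-19279) = -333758048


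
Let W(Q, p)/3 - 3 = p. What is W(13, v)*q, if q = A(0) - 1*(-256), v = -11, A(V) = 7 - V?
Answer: -6312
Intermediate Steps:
W(Q, p) = 9 + 3*p
q = 263 (q = (7 - 1*0) - 1*(-256) = (7 + 0) + 256 = 7 + 256 = 263)
W(13, v)*q = (9 + 3*(-11))*263 = (9 - 33)*263 = -24*263 = -6312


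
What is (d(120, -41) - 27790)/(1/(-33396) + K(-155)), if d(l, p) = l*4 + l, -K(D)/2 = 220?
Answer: 908037240/14694241 ≈ 61.795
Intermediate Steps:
K(D) = -440 (K(D) = -2*220 = -440)
d(l, p) = 5*l (d(l, p) = 4*l + l = 5*l)
(d(120, -41) - 27790)/(1/(-33396) + K(-155)) = (5*120 - 27790)/(1/(-33396) - 440) = (600 - 27790)/(-1/33396 - 440) = -27190/(-14694241/33396) = -27190*(-33396/14694241) = 908037240/14694241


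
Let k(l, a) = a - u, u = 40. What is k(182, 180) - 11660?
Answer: -11520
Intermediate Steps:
k(l, a) = -40 + a (k(l, a) = a - 1*40 = a - 40 = -40 + a)
k(182, 180) - 11660 = (-40 + 180) - 11660 = 140 - 11660 = -11520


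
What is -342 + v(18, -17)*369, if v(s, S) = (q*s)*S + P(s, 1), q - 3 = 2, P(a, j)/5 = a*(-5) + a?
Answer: -697752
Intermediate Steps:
P(a, j) = -20*a (P(a, j) = 5*(a*(-5) + a) = 5*(-5*a + a) = 5*(-4*a) = -20*a)
q = 5 (q = 3 + 2 = 5)
v(s, S) = -20*s + 5*S*s (v(s, S) = (5*s)*S - 20*s = 5*S*s - 20*s = -20*s + 5*S*s)
-342 + v(18, -17)*369 = -342 + (5*18*(-4 - 17))*369 = -342 + (5*18*(-21))*369 = -342 - 1890*369 = -342 - 697410 = -697752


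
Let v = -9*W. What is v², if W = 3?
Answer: 729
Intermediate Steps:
v = -27 (v = -9*3 = -27)
v² = (-27)² = 729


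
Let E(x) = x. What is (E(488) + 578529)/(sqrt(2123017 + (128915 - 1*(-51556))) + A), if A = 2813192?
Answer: 203610749033/989255865672 - 579017*sqrt(8998)/494627932836 ≈ 0.20571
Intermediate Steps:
(E(488) + 578529)/(sqrt(2123017 + (128915 - 1*(-51556))) + A) = (488 + 578529)/(sqrt(2123017 + (128915 - 1*(-51556))) + 2813192) = 579017/(sqrt(2123017 + (128915 + 51556)) + 2813192) = 579017/(sqrt(2123017 + 180471) + 2813192) = 579017/(sqrt(2303488) + 2813192) = 579017/(16*sqrt(8998) + 2813192) = 579017/(2813192 + 16*sqrt(8998))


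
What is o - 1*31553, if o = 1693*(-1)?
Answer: -33246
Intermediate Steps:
o = -1693
o - 1*31553 = -1693 - 1*31553 = -1693 - 31553 = -33246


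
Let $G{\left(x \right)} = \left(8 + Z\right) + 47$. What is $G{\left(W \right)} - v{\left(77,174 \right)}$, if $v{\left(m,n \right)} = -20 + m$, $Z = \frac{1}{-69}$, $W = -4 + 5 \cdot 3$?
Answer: $- \frac{139}{69} \approx -2.0145$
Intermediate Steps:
$W = 11$ ($W = -4 + 15 = 11$)
$Z = - \frac{1}{69} \approx -0.014493$
$G{\left(x \right)} = \frac{3794}{69}$ ($G{\left(x \right)} = \left(8 - \frac{1}{69}\right) + 47 = \frac{551}{69} + 47 = \frac{3794}{69}$)
$G{\left(W \right)} - v{\left(77,174 \right)} = \frac{3794}{69} - \left(-20 + 77\right) = \frac{3794}{69} - 57 = - \frac{139}{69}$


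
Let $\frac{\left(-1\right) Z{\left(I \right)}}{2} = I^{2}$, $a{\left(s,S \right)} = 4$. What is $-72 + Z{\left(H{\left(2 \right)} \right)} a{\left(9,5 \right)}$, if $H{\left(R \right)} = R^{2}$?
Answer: $-200$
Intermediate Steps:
$Z{\left(I \right)} = - 2 I^{2}$
$-72 + Z{\left(H{\left(2 \right)} \right)} a{\left(9,5 \right)} = -72 + - 2 \left(2^{2}\right)^{2} \cdot 4 = -72 + - 2 \cdot 4^{2} \cdot 4 = -72 + \left(-2\right) 16 \cdot 4 = -72 - 128 = -200$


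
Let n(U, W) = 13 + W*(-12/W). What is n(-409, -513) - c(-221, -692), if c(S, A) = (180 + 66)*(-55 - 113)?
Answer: 41329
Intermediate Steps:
n(U, W) = 1 (n(U, W) = 13 - 12 = 1)
c(S, A) = -41328 (c(S, A) = 246*(-168) = -41328)
n(-409, -513) - c(-221, -692) = 1 - 1*(-41328) = 1 + 41328 = 41329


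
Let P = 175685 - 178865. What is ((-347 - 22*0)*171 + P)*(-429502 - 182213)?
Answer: 38242586655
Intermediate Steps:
P = -3180
((-347 - 22*0)*171 + P)*(-429502 - 182213) = ((-347 - 22*0)*171 - 3180)*(-429502 - 182213) = ((-347 + 0)*171 - 3180)*(-611715) = (-347*171 - 3180)*(-611715) = (-59337 - 3180)*(-611715) = -62517*(-611715) = 38242586655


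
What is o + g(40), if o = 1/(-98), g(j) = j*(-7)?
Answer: -27441/98 ≈ -280.01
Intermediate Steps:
g(j) = -7*j
o = -1/98 ≈ -0.010204
o + g(40) = -1/98 - 7*40 = -1/98 - 280 = -27441/98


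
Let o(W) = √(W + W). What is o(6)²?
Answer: 12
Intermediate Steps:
o(W) = √2*√W (o(W) = √(2*W) = √2*√W)
o(6)² = (√2*√6)² = (2*√3)² = 12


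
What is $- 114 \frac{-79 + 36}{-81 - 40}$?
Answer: $- \frac{4902}{121} \approx -40.512$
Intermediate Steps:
$- 114 \frac{-79 + 36}{-81 - 40} = - 114 \left(- \frac{43}{-81 - 40}\right) = - 114 \left(- \frac{43}{-121}\right) = - 114 \left(\left(-43\right) \left(- \frac{1}{121}\right)\right) = \left(-114\right) \frac{43}{121} = - \frac{4902}{121}$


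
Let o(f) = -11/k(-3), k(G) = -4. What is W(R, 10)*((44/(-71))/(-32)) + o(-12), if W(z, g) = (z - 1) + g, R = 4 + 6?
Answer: 1771/568 ≈ 3.1180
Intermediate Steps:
R = 10
o(f) = 11/4 (o(f) = -11/(-4) = -11*(-1/4) = 11/4)
W(z, g) = -1 + g + z (W(z, g) = (-1 + z) + g = -1 + g + z)
W(R, 10)*((44/(-71))/(-32)) + o(-12) = (-1 + 10 + 10)*((44/(-71))/(-32)) + 11/4 = 19*((44*(-1/71))*(-1/32)) + 11/4 = 19*(-44/71*(-1/32)) + 11/4 = 19*(11/568) + 11/4 = 209/568 + 11/4 = 1771/568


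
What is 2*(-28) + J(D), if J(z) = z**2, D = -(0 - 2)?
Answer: -52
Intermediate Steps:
D = 2 (D = -1*(-2) = 2)
2*(-28) + J(D) = 2*(-28) + 2**2 = -56 + 4 = -52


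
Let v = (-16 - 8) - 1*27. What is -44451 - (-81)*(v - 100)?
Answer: -56682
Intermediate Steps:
v = -51 (v = -24 - 27 = -51)
-44451 - (-81)*(v - 100) = -44451 - (-81)*(-51 - 100) = -44451 - (-81)*(-151) = -44451 - 1*12231 = -44451 - 12231 = -56682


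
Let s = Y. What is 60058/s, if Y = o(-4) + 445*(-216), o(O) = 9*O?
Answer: -30029/48078 ≈ -0.62459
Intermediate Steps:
Y = -96156 (Y = 9*(-4) + 445*(-216) = -36 - 96120 = -96156)
s = -96156
60058/s = 60058/(-96156) = 60058*(-1/96156) = -30029/48078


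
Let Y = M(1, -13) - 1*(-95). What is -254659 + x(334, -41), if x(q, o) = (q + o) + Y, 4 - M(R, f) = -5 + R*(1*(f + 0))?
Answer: -254249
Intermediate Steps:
M(R, f) = 9 - R*f (M(R, f) = 4 - (-5 + R*(1*(f + 0))) = 4 - (-5 + R*(1*f)) = 4 - (-5 + R*f) = 4 + (5 - R*f) = 9 - R*f)
Y = 117 (Y = (9 - 1*1*(-13)) - 1*(-95) = (9 + 13) + 95 = 22 + 95 = 117)
x(q, o) = 117 + o + q (x(q, o) = (q + o) + 117 = (o + q) + 117 = 117 + o + q)
-254659 + x(334, -41) = -254659 + (117 - 41 + 334) = -254659 + 410 = -254249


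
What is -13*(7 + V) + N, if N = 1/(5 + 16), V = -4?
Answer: -818/21 ≈ -38.952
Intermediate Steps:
N = 1/21 ≈ 0.047619
-13*(7 + V) + N = -13*(7 - 4) + 1/21 = -13*3 + 1/21 = -39 + 1/21 = -818/21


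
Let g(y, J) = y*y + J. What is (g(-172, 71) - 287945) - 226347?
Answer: -484637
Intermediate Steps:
g(y, J) = J + y² (g(y, J) = y² + J = J + y²)
(g(-172, 71) - 287945) - 226347 = ((71 + (-172)²) - 287945) - 226347 = ((71 + 29584) - 287945) - 226347 = (29655 - 287945) - 226347 = -258290 - 226347 = -484637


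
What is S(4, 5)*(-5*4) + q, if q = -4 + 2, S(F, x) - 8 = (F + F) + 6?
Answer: -442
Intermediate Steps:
S(F, x) = 14 + 2*F (S(F, x) = 8 + ((F + F) + 6) = 8 + (2*F + 6) = 8 + (6 + 2*F) = 14 + 2*F)
q = -2
S(4, 5)*(-5*4) + q = (14 + 2*4)*(-5*4) - 2 = (14 + 8)*(-20) - 2 = 22*(-20) - 2 = -440 - 2 = -442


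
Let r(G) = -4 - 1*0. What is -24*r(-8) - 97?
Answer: -1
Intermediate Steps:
r(G) = -4 (r(G) = -4 + 0 = -4)
-24*r(-8) - 97 = -24*(-4) - 97 = 96 - 97 = -1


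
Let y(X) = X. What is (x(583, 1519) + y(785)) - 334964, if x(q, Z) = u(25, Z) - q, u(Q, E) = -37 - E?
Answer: -336318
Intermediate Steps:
x(q, Z) = -37 - Z - q (x(q, Z) = (-37 - Z) - q = -37 - Z - q)
(x(583, 1519) + y(785)) - 334964 = ((-37 - 1*1519 - 1*583) + 785) - 334964 = ((-37 - 1519 - 583) + 785) - 334964 = (-2139 + 785) - 334964 = -1354 - 334964 = -336318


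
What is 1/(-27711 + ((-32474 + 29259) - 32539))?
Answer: -1/63465 ≈ -1.5757e-5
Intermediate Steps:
1/(-27711 + ((-32474 + 29259) - 32539)) = 1/(-27711 + (-3215 - 32539)) = 1/(-27711 - 35754) = 1/(-63465) = -1/63465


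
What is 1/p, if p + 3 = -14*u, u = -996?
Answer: 1/13941 ≈ 7.1731e-5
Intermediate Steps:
p = 13941 (p = -3 - 14*(-996) = -3 + 13944 = 13941)
1/p = 1/13941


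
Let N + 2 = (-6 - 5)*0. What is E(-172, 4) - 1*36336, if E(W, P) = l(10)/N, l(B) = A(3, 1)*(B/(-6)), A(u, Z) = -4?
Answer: -109018/3 ≈ -36339.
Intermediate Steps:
N = -2 (N = -2 + (-6 - 5)*0 = -2 - 11*0 = -2 + 0 = -2)
l(B) = 2*B/3 (l(B) = -4*B/(-6) = -4*B*(-1)/6 = -(-2)*B/3 = 2*B/3)
E(W, P) = -10/3 (E(W, P) = ((⅔)*10)/(-2) = (20/3)*(-½) = -10/3)
E(-172, 4) - 1*36336 = -10/3 - 1*36336 = -10/3 - 36336 = -109018/3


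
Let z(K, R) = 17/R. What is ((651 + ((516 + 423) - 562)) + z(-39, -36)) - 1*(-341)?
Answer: 49267/36 ≈ 1368.5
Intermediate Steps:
((651 + ((516 + 423) - 562)) + z(-39, -36)) - 1*(-341) = ((651 + ((516 + 423) - 562)) + 17/(-36)) - 1*(-341) = ((651 + (939 - 562)) + 17*(-1/36)) + 341 = ((651 + 377) - 17/36) + 341 = (1028 - 17/36) + 341 = 36991/36 + 341 = 49267/36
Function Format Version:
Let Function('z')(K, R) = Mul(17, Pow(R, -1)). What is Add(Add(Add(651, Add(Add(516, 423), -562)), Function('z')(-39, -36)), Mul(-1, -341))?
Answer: Rational(49267, 36) ≈ 1368.5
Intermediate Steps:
Add(Add(Add(651, Add(Add(516, 423), -562)), Function('z')(-39, -36)), Mul(-1, -341)) = Add(Add(Add(651, Add(Add(516, 423), -562)), Mul(17, Pow(-36, -1))), Mul(-1, -341)) = Add(Add(Add(651, Add(939, -562)), Mul(17, Rational(-1, 36))), 341) = Add(Add(Add(651, 377), Rational(-17, 36)), 341) = Add(Add(1028, Rational(-17, 36)), 341) = Add(Rational(36991, 36), 341) = Rational(49267, 36)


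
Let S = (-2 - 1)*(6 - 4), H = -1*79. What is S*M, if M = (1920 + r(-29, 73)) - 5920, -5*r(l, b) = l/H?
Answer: 9480174/395 ≈ 24000.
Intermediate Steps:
H = -79
r(l, b) = l/395 (r(l, b) = -l/(5*(-79)) = -l*(-1)/(5*79) = -(-1)*l/395 = l/395)
S = -6 (S = -3*2 = -6)
M = -1580029/395 (M = (1920 + (1/395)*(-29)) - 5920 = (1920 - 29/395) - 5920 = 758371/395 - 5920 = -1580029/395 ≈ -4000.1)
S*M = -6*(-1580029/395) = 9480174/395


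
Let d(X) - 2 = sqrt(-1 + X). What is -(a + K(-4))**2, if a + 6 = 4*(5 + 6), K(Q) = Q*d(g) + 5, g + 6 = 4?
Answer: -1177 + 280*I*sqrt(3) ≈ -1177.0 + 484.97*I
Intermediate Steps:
g = -2 (g = -6 + 4 = -2)
d(X) = 2 + sqrt(-1 + X)
K(Q) = 5 + Q*(2 + I*sqrt(3)) (K(Q) = Q*(2 + sqrt(-1 - 2)) + 5 = Q*(2 + sqrt(-3)) + 5 = Q*(2 + I*sqrt(3)) + 5 = 5 + Q*(2 + I*sqrt(3)))
a = 38 (a = -6 + 4*(5 + 6) = -6 + 4*11 = -6 + 44 = 38)
-(a + K(-4))**2 = -(38 + (5 - 4*(2 + I*sqrt(3))))**2 = -(38 + (5 + (-8 - 4*I*sqrt(3))))**2 = -(38 + (-3 - 4*I*sqrt(3)))**2 = -(35 - 4*I*sqrt(3))**2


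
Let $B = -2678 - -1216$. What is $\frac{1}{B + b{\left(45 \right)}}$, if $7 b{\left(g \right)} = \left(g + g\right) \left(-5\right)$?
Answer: $- \frac{7}{10684} \approx -0.00065519$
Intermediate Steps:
$b{\left(g \right)} = - \frac{10 g}{7}$ ($b{\left(g \right)} = \frac{\left(g + g\right) \left(-5\right)}{7} = \frac{2 g \left(-5\right)}{7} = \frac{\left(-10\right) g}{7} = - \frac{10 g}{7}$)
$B = -1462$ ($B = -2678 + 1216 = -1462$)
$\frac{1}{B + b{\left(45 \right)}} = \frac{1}{-1462 - \frac{450}{7}} = \frac{1}{- \frac{10684}{7}} = - \frac{7}{10684}$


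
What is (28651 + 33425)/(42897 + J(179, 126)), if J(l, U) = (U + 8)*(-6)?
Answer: 20692/14031 ≈ 1.4747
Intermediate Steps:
J(l, U) = -48 - 6*U (J(l, U) = (8 + U)*(-6) = -48 - 6*U)
(28651 + 33425)/(42897 + J(179, 126)) = (28651 + 33425)/(42897 + (-48 - 6*126)) = 62076/(42897 + (-48 - 756)) = 62076/(42897 - 804) = 62076/42093 = 62076*(1/42093) = 20692/14031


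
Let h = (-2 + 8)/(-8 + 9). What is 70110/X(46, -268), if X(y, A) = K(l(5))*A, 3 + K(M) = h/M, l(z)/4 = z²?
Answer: 292125/3283 ≈ 88.981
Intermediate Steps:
l(z) = 4*z²
h = 6 (h = 6/1 = 6*1 = 6)
K(M) = -3 + 6/M
X(y, A) = -147*A/50 (X(y, A) = (-3 + 6/((4*5²)))*A = (-3 + 6/((4*25)))*A = (-3 + 6/100)*A = (-3 + 6*(1/100))*A = (-3 + 3/50)*A = -147*A/50)
70110/X(46, -268) = 70110/((-147/50*(-268))) = 70110/(19698/25) = 70110*(25/19698) = 292125/3283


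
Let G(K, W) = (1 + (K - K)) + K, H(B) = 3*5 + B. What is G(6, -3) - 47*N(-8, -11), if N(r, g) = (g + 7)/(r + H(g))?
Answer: -40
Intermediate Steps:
H(B) = 15 + B
N(r, g) = (7 + g)/(15 + g + r) (N(r, g) = (g + 7)/(r + (15 + g)) = (7 + g)/(15 + g + r))
G(K, W) = 1 + K (G(K, W) = (1 + 0) + K = 1 + K)
G(6, -3) - 47*N(-8, -11) = (1 + 6) - 47*(7 - 11)/(15 - 11 - 8) = 7 - 47*(-4)/(-4) = 7 - (-47)*(-4)/4 = 7 - 47*1 = 7 - 47 = -40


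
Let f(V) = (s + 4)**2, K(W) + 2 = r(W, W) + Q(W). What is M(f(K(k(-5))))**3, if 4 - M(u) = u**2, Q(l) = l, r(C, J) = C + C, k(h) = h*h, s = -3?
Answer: 27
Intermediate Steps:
k(h) = h**2
r(C, J) = 2*C
K(W) = -2 + 3*W (K(W) = -2 + (2*W + W) = -2 + 3*W)
f(V) = 1 (f(V) = (-3 + 4)**2 = 1**2 = 1)
M(u) = 4 - u**2
M(f(K(k(-5))))**3 = (4 - 1*1**2)**3 = (4 - 1*1)**3 = (4 - 1)**3 = 3**3 = 27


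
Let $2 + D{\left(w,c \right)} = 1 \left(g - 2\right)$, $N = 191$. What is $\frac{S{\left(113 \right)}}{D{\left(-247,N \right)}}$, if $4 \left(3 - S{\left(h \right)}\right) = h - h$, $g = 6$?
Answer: $\frac{3}{2} \approx 1.5$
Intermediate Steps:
$S{\left(h \right)} = 3$ ($S{\left(h \right)} = 3 - \frac{h - h}{4} = 3 - 0 = 3 + 0 = 3$)
$D{\left(w,c \right)} = 2$ ($D{\left(w,c \right)} = -2 + 1 \left(6 - 2\right) = -2 + 1 \cdot 4 = -2 + 4 = 2$)
$\frac{S{\left(113 \right)}}{D{\left(-247,N \right)}} = \frac{3}{2}$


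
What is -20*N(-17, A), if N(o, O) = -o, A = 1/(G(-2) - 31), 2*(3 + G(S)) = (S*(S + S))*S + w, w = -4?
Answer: -340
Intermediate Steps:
G(S) = -5 + S**3 (G(S) = -3 + ((S*(S + S))*S - 4)/2 = -3 + ((S*(2*S))*S - 4)/2 = -3 + ((2*S**2)*S - 4)/2 = -3 + (2*S**3 - 4)/2 = -3 + (-4 + 2*S**3)/2 = -3 + (-2 + S**3) = -5 + S**3)
A = -1/44 (A = 1/((-5 + (-2)**3) - 31) = 1/((-5 - 8) - 31) = 1/(-13 - 31) = 1/(-44) = -1/44 ≈ -0.022727)
-20*N(-17, A) = -(-20)*(-17) = -20*17 = -340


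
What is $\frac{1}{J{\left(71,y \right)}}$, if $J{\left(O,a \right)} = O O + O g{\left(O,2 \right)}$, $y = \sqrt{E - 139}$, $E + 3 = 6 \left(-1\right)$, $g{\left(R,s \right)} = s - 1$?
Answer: $\frac{1}{5112} \approx 0.00019562$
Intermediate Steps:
$g{\left(R,s \right)} = -1 + s$ ($g{\left(R,s \right)} = s - 1 = -1 + s$)
$E = -9$ ($E = -3 + 6 \left(-1\right) = -3 - 6 = -9$)
$y = 2 i \sqrt{37}$ ($y = \sqrt{-9 - 139} = \sqrt{-148} = 2 i \sqrt{37} \approx 12.166 i$)
$J{\left(O,a \right)} = O + O^{2}$ ($J{\left(O,a \right)} = O O + O \left(-1 + 2\right) = O^{2} + O 1 = O^{2} + O = O + O^{2}$)
$\frac{1}{J{\left(71,y \right)}} = \frac{1}{71 \left(1 + 71\right)} = \frac{1}{71 \cdot 72} = \frac{1}{5112}$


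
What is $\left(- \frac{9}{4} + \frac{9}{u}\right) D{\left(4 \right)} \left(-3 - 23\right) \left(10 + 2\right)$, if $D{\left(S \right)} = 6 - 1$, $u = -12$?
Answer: $4680$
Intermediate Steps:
$D{\left(S \right)} = 5$
$\left(- \frac{9}{4} + \frac{9}{u}\right) D{\left(4 \right)} \left(-3 - 23\right) \left(10 + 2\right) = \left(- \frac{9}{4} + \frac{9}{-12}\right) 5 \left(-3 - 23\right) \left(10 + 2\right) = \left(\left(-9\right) \frac{1}{4} + 9 \left(- \frac{1}{12}\right)\right) 5 \left(\left(-26\right) 12\right) = \left(- \frac{9}{4} - \frac{3}{4}\right) 5 \left(-312\right) = \left(-3\right) 5 \left(-312\right) = \left(-15\right) \left(-312\right) = 4680$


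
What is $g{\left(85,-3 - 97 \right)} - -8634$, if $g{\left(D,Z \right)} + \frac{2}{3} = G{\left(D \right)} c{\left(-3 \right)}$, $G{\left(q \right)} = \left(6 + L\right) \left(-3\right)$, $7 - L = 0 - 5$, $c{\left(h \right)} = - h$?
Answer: $\frac{25414}{3} \approx 8471.3$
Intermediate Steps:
$L = 12$ ($L = 7 - \left(0 - 5\right) = 7 - -5 = 7 + 5 = 12$)
$G{\left(q \right)} = -54$ ($G{\left(q \right)} = \left(6 + 12\right) \left(-3\right) = 18 \left(-3\right) = -54$)
$g{\left(D,Z \right)} = - \frac{488}{3}$ ($g{\left(D,Z \right)} = - \frac{2}{3} - 54 \left(\left(-1\right) \left(-3\right)\right) = - \frac{2}{3} - 162 = - \frac{488}{3}$)
$g{\left(85,-3 - 97 \right)} - -8634 = - \frac{488}{3} - -8634 = - \frac{488}{3} + 8634 = \frac{25414}{3}$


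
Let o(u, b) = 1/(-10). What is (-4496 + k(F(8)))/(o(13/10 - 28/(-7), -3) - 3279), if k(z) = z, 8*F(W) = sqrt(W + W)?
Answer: 44955/32791 ≈ 1.3710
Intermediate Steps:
F(W) = sqrt(2)*sqrt(W)/8 (F(W) = sqrt(W + W)/8 = sqrt(2*W)/8 = (sqrt(2)*sqrt(W))/8 = sqrt(2)*sqrt(W)/8)
o(u, b) = -1/10
(-4496 + k(F(8)))/(o(13/10 - 28/(-7), -3) - 3279) = (-4496 + sqrt(2)*sqrt(8)/8)/(-1/10 - 3279) = (-4496 + sqrt(2)*(2*sqrt(2))/8)/(-32791/10) = (-4496 + 1/2)*(-10/32791) = -8991/2*(-10/32791) = 44955/32791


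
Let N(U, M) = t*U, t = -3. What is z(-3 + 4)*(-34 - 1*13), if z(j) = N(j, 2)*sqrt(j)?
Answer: 141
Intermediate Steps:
N(U, M) = -3*U
z(j) = -3*j**(3/2) (z(j) = (-3*j)*sqrt(j) = -3*j**(3/2))
z(-3 + 4)*(-34 - 1*13) = (-3*(-3 + 4)**(3/2))*(-34 - 1*13) = (-3*1**(3/2))*(-34 - 13) = -3*1*(-47) = -3*(-47) = 141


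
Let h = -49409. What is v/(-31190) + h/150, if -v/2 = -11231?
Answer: -154443601/467850 ≈ -330.11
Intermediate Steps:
v = 22462 (v = -2*(-11231) = 22462)
v/(-31190) + h/150 = 22462/(-31190) - 49409/150 = 22462*(-1/31190) - 49409*1/150 = -11231/15595 - 49409/150 = -154443601/467850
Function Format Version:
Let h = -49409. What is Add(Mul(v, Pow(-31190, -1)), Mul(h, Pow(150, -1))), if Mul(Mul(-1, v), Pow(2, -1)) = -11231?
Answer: Rational(-154443601, 467850) ≈ -330.11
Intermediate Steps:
v = 22462 (v = Mul(-2, -11231) = 22462)
Add(Mul(v, Pow(-31190, -1)), Mul(h, Pow(150, -1))) = Add(Mul(22462, Pow(-31190, -1)), Mul(-49409, Pow(150, -1))) = Add(Mul(22462, Rational(-1, 31190)), Mul(-49409, Rational(1, 150))) = Add(Rational(-11231, 15595), Rational(-49409, 150)) = Rational(-154443601, 467850)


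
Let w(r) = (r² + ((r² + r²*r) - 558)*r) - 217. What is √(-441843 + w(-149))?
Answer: √489239735 ≈ 22119.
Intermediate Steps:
w(r) = -217 + r² + r*(-558 + r² + r³) (w(r) = (r² + ((r² + r³) - 558)*r) - 217 = (r² + (-558 + r² + r³)*r) - 217 = (r² + r*(-558 + r² + r³)) - 217 = -217 + r² + r*(-558 + r² + r³))
√(-441843 + w(-149)) = √(-441843 + (-217 + (-149)² + (-149)³ + (-149)⁴ - 558*(-149))) = √(-441843 + (-217 + 22201 - 3307949 + 492884401 + 83142)) = √(-441843 + 489681578) = √489239735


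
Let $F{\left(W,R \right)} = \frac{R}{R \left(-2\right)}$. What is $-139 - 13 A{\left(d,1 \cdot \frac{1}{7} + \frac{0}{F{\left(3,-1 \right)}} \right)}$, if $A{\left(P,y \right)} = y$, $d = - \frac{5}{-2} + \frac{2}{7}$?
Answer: $- \frac{986}{7} \approx -140.86$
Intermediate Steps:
$d = \frac{39}{14}$ ($d = \left(-5\right) \left(- \frac{1}{2}\right) + 2 \cdot \frac{1}{7} = \frac{5}{2} + \frac{2}{7} = \frac{39}{14} \approx 2.7857$)
$F{\left(W,R \right)} = - \frac{1}{2}$ ($F{\left(W,R \right)} = \frac{R}{\left(-2\right) R} = R \left(- \frac{1}{2 R}\right) = - \frac{1}{2}$)
$-139 - 13 A{\left(d,1 \cdot \frac{1}{7} + \frac{0}{F{\left(3,-1 \right)}} \right)} = -139 - 13 \left(1 \cdot \frac{1}{7} + \frac{0}{- \frac{1}{2}}\right) = -139 - 13 \left(1 \cdot \frac{1}{7} + 0 \left(-2\right)\right) = -139 - 13 \left(\frac{1}{7} + 0\right) = -139 - \frac{13}{7} = - \frac{986}{7}$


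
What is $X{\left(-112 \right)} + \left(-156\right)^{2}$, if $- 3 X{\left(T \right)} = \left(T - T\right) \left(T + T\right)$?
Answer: $24336$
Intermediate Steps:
$X{\left(T \right)} = 0$ ($X{\left(T \right)} = - \frac{\left(T - T\right) \left(T + T\right)}{3} = - \frac{0 \cdot 2 T}{3} = \left(- \frac{1}{3}\right) 0 = 0$)
$X{\left(-112 \right)} + \left(-156\right)^{2} = 0 + \left(-156\right)^{2} = 0 + 24336 = 24336$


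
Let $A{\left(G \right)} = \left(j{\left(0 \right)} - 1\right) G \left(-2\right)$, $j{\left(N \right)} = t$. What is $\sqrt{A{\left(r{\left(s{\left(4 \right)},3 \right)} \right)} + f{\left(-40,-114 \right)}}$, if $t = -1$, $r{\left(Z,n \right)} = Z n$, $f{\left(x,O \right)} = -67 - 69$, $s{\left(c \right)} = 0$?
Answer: $2 i \sqrt{34} \approx 11.662 i$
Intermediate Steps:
$f{\left(x,O \right)} = -136$
$j{\left(N \right)} = -1$
$A{\left(G \right)} = 4 G$ ($A{\left(G \right)} = \left(-1 - 1\right) G \left(-2\right) = - 2 G \left(-2\right) = 4 G$)
$\sqrt{A{\left(r{\left(s{\left(4 \right)},3 \right)} \right)} + f{\left(-40,-114 \right)}} = \sqrt{4 \cdot 0 \cdot 3 - 136} = \sqrt{4 \cdot 0 - 136} = \sqrt{0 - 136} = \sqrt{-136} = 2 i \sqrt{34}$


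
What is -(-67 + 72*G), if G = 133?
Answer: -9509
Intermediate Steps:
-(-67 + 72*G) = -(-67 + 72*133) = -(-67 + 9576) = -1*9509 = -9509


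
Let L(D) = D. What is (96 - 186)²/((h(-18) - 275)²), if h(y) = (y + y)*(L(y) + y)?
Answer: 8100/1042441 ≈ 0.0077702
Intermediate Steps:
h(y) = 4*y² (h(y) = (y + y)*(y + y) = (2*y)*(2*y) = 4*y²)
(96 - 186)²/((h(-18) - 275)²) = (96 - 186)²/((4*(-18)² - 275)²) = (-90)²/((4*324 - 275)²) = 8100/((1296 - 275)²) = 8100/(1021²) = 8100/1042441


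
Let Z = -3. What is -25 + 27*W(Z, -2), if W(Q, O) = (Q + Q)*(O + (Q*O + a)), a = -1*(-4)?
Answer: -1321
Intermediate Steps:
a = 4
W(Q, O) = 2*Q*(4 + O + O*Q) (W(Q, O) = (Q + Q)*(O + (Q*O + 4)) = (2*Q)*(O + (O*Q + 4)) = (2*Q)*(O + (4 + O*Q)) = (2*Q)*(4 + O + O*Q) = 2*Q*(4 + O + O*Q))
-25 + 27*W(Z, -2) = -25 + 27*(2*(-3)*(4 - 2 - 2*(-3))) = -25 + 27*(2*(-3)*(4 - 2 + 6)) = -25 + 27*(2*(-3)*8) = -25 + 27*(-48) = -25 - 1296 = -1321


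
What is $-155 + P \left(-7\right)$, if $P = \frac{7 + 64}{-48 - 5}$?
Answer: $- \frac{7718}{53} \approx -145.62$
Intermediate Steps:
$P = - \frac{71}{53}$ ($P = \frac{71}{-53} = 71 \left(- \frac{1}{53}\right) = - \frac{71}{53} \approx -1.3396$)
$-155 + P \left(-7\right) = -155 - - \frac{497}{53} = -155 + \frac{497}{53} = - \frac{7718}{53}$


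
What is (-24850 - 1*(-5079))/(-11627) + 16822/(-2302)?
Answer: -75038276/13382677 ≈ -5.6071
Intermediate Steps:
(-24850 - 1*(-5079))/(-11627) + 16822/(-2302) = (-24850 + 5079)*(-1/11627) + 16822*(-1/2302) = -19771*(-1/11627) - 8411/1151 = 19771/11627 - 8411/1151 = -75038276/13382677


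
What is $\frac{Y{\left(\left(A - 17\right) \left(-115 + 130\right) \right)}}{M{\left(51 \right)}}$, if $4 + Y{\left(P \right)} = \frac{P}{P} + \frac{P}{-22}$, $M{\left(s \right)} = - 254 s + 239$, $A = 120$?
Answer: $\frac{1611}{279730} \approx 0.0057591$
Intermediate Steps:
$M{\left(s \right)} = 239 - 254 s$
$Y{\left(P \right)} = -3 - \frac{P}{22}$ ($Y{\left(P \right)} = -4 + \left(\frac{P}{P} + \frac{P}{-22}\right) = -4 + \left(1 + P \left(- \frac{1}{22}\right)\right) = -4 - \left(-1 + \frac{P}{22}\right) = -3 - \frac{P}{22}$)
$\frac{Y{\left(\left(A - 17\right) \left(-115 + 130\right) \right)}}{M{\left(51 \right)}} = \frac{-3 - \frac{\left(120 - 17\right) \left(-115 + 130\right)}{22}}{239 - 12954} = \frac{-3 - \frac{103 \cdot 15}{22}}{239 - 12954} = \frac{-3 - \frac{1545}{22}}{-12715} = \left(-3 - \frac{1545}{22}\right) \left(- \frac{1}{12715}\right) = \left(- \frac{1611}{22}\right) \left(- \frac{1}{12715}\right) = \frac{1611}{279730}$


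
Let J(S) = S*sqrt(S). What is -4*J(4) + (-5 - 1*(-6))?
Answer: -31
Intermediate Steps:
J(S) = S**(3/2)
-4*J(4) + (-5 - 1*(-6)) = -4*4**(3/2) + (-5 - 1*(-6)) = -4*8 + (-5 + 6) = -32 + 1 = -31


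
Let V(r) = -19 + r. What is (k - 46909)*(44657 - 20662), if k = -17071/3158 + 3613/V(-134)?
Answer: -544188145037585/483174 ≈ -1.1263e+9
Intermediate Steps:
k = -14021717/483174 (k = -17071/3158 + 3613/(-19 - 134) = -17071*1/3158 + 3613/(-153) = -17071/3158 + 3613*(-1/153) = -17071/3158 - 3613/153 = -14021717/483174 ≈ -29.020)
(k - 46909)*(44657 - 20662) = (-14021717/483174 - 46909)*(44657 - 20662) = -22679230883/483174*23995 = -544188145037585/483174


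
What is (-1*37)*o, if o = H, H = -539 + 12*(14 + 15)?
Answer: 7067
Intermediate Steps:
H = -191 (H = -539 + 12*29 = -539 + 348 = -191)
o = -191
(-1*37)*o = -1*37*(-191) = -37*(-191) = 7067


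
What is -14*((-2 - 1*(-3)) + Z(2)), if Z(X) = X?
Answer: -42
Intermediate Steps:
-14*((-2 - 1*(-3)) + Z(2)) = -14*((-2 - 1*(-3)) + 2) = -14*((-2 + 3) + 2) = -14*(1 + 2) = -14*3 = -42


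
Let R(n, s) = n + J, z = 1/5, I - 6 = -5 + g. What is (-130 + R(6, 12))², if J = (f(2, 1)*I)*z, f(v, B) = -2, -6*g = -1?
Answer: 3485689/225 ≈ 15492.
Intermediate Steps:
g = ⅙ (g = -⅙*(-1) = ⅙ ≈ 0.16667)
I = 7/6 (I = 6 + (-5 + ⅙) = 6 - 29/6 = 7/6 ≈ 1.1667)
z = ⅕ ≈ 0.20000
J = -7/15 (J = -2*7/6*(⅕) = -7/3*⅕ = -7/15 ≈ -0.46667)
R(n, s) = -7/15 + n (R(n, s) = n - 7/15 = -7/15 + n)
(-130 + R(6, 12))² = (-130 + (-7/15 + 6))² = (-130 + 83/15)² = (-1867/15)² = 3485689/225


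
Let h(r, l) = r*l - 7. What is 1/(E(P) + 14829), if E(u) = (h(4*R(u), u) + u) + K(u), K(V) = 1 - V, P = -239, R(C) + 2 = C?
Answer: 1/245219 ≈ 4.0780e-6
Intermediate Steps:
R(C) = -2 + C
h(r, l) = -7 + l*r (h(r, l) = l*r - 7 = -7 + l*r)
E(u) = -6 + u*(-8 + 4*u) (E(u) = ((-7 + u*(4*(-2 + u))) + u) + (1 - u) = ((-7 + u*(-8 + 4*u)) + u) + (1 - u) = (-7 + u + u*(-8 + 4*u)) + (1 - u) = -6 + u*(-8 + 4*u))
1/(E(P) + 14829) = 1/((-6 + 4*(-239)*(-2 - 239)) + 14829) = 1/((-6 + 4*(-239)*(-241)) + 14829) = 1/((-6 + 230396) + 14829) = 1/(230390 + 14829) = 1/245219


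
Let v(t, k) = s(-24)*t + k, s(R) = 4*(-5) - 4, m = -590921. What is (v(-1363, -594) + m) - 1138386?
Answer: -1697189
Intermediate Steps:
s(R) = -24 (s(R) = -20 - 4 = -24)
v(t, k) = k - 24*t (v(t, k) = -24*t + k = k - 24*t)
(v(-1363, -594) + m) - 1138386 = ((-594 - 24*(-1363)) - 590921) - 1138386 = ((-594 + 32712) - 590921) - 1138386 = (32118 - 590921) - 1138386 = -558803 - 1138386 = -1697189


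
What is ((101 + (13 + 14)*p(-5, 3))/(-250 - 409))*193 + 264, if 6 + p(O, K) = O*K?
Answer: 263914/659 ≈ 400.48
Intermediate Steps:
p(O, K) = -6 + K*O (p(O, K) = -6 + O*K = -6 + K*O)
((101 + (13 + 14)*p(-5, 3))/(-250 - 409))*193 + 264 = ((101 + (13 + 14)*(-6 + 3*(-5)))/(-250 - 409))*193 + 264 = ((101 + 27*(-6 - 15))/(-659))*193 + 264 = ((101 + 27*(-21))*(-1/659))*193 + 264 = ((101 - 567)*(-1/659))*193 + 264 = -466*(-1/659)*193 + 264 = (466/659)*193 + 264 = 89938/659 + 264 = 263914/659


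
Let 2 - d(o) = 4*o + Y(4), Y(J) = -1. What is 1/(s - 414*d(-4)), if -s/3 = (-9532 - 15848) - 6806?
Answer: 1/88692 ≈ 1.1275e-5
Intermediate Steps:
s = 96558 (s = -3*((-9532 - 15848) - 6806) = -3*(-25380 - 6806) = -3*(-32186) = 96558)
d(o) = 3 - 4*o (d(o) = 2 - (4*o - 1) = 2 - (-1 + 4*o) = 2 + (1 - 4*o) = 3 - 4*o)
1/(s - 414*d(-4)) = 1/(96558 - 414*(3 - 4*(-4))) = 1/(96558 - 414*(3 + 16)) = 1/(96558 - 414*19) = 1/(96558 - 1*7866) = 1/(96558 - 7866) = 1/88692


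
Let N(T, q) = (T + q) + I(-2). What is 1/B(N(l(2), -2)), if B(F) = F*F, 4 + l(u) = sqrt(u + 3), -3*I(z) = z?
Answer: 9/(16 - 3*sqrt(5))**2 ≈ 0.10424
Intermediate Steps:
I(z) = -z/3
l(u) = -4 + sqrt(3 + u) (l(u) = -4 + sqrt(u + 3) = -4 + sqrt(3 + u))
N(T, q) = 2/3 + T + q (N(T, q) = (T + q) - 1/3*(-2) = (T + q) + 2/3 = 2/3 + T + q)
B(F) = F**2
1/B(N(l(2), -2)) = 1/((2/3 + (-4 + sqrt(3 + 2)) - 2)**2) = 1/((2/3 + (-4 + sqrt(5)) - 2)**2) = 1/((-16/3 + sqrt(5))**2) = (-16/3 + sqrt(5))**(-2)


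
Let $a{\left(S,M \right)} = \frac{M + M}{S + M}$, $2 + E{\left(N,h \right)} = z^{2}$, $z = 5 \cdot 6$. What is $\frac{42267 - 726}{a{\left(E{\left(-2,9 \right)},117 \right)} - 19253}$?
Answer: $- \frac{42164115}{19541561} \approx -2.1577$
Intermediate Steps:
$z = 30$
$E{\left(N,h \right)} = 898$ ($E{\left(N,h \right)} = -2 + 30^{2} = -2 + 900 = 898$)
$a{\left(S,M \right)} = \frac{2 M}{M + S}$
$\frac{42267 - 726}{a{\left(E{\left(-2,9 \right)},117 \right)} - 19253} = \frac{42267 - 726}{2 \cdot 117 \frac{1}{117 + 898} - 19253} = \frac{42267 - 726}{2 \cdot 117 \cdot \frac{1}{1015} - 19253} = \frac{41541}{2 \cdot 117 \cdot \frac{1}{1015} - 19253} = \frac{41541}{\frac{234}{1015} - 19253} = \frac{41541}{- \frac{19541561}{1015}} = 41541 \left(- \frac{1015}{19541561}\right) = - \frac{42164115}{19541561}$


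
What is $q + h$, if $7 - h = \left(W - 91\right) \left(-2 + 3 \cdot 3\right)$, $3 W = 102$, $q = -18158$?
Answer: $-17752$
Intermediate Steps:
$W = 34$ ($W = \frac{1}{3} \cdot 102 = 34$)
$h = 406$ ($h = 7 - \left(34 - 91\right) \left(-2 + 3 \cdot 3\right) = 7 - - 57 \left(-2 + 9\right) = 7 - \left(-57\right) 7 = 7 - -399 = 7 + 399 = 406$)
$q + h = -18158 + 406 = -17752$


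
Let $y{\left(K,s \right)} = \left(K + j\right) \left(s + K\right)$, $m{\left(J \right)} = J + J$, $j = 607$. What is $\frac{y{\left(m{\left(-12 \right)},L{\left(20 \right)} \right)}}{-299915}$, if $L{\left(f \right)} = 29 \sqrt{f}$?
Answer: $\frac{1272}{27265} - \frac{3074 \sqrt{5}}{27265} \approx -0.20545$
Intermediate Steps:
$m{\left(J \right)} = 2 J$
$y{\left(K,s \right)} = \left(607 + K\right) \left(K + s\right)$ ($y{\left(K,s \right)} = \left(K + 607\right) \left(s + K\right) = \left(607 + K\right) \left(K + s\right)$)
$\frac{y{\left(m{\left(-12 \right)},L{\left(20 \right)} \right)}}{-299915} = \frac{\left(2 \left(-12\right)\right)^{2} + 607 \cdot 2 \left(-12\right) + 607 \cdot 29 \sqrt{20} + 2 \left(-12\right) 29 \sqrt{20}}{-299915} = \left(\left(-24\right)^{2} + 607 \left(-24\right) + 607 \cdot 29 \cdot 2 \sqrt{5} - 24 \cdot 29 \cdot 2 \sqrt{5}\right) \left(- \frac{1}{299915}\right) = \left(576 - 14568 + 607 \cdot 58 \sqrt{5} - 24 \cdot 58 \sqrt{5}\right) \left(- \frac{1}{299915}\right) = \left(576 - 14568 + 35206 \sqrt{5} - 1392 \sqrt{5}\right) \left(- \frac{1}{299915}\right) = \left(-13992 + 33814 \sqrt{5}\right) \left(- \frac{1}{299915}\right) = \frac{1272}{27265} - \frac{3074 \sqrt{5}}{27265}$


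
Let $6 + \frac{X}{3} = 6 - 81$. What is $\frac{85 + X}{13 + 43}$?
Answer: $- \frac{79}{28} \approx -2.8214$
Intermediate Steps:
$X = -243$ ($X = -18 + 3 \left(6 - 81\right) = -18 + 3 \left(-75\right) = -18 - 225 = -243$)
$\frac{85 + X}{13 + 43} = \frac{85 - 243}{13 + 43} = - \frac{158}{56} = \left(-158\right) \frac{1}{56} = - \frac{79}{28}$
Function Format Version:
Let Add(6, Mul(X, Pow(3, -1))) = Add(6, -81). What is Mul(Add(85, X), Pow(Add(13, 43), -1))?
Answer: Rational(-79, 28) ≈ -2.8214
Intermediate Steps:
X = -243 (X = Add(-18, Mul(3, Add(6, -81))) = Add(-18, Mul(3, -75)) = Add(-18, -225) = -243)
Mul(Add(85, X), Pow(Add(13, 43), -1)) = Mul(Add(85, -243), Pow(Add(13, 43), -1)) = Mul(-158, Pow(56, -1)) = Mul(-158, Rational(1, 56)) = Rational(-79, 28)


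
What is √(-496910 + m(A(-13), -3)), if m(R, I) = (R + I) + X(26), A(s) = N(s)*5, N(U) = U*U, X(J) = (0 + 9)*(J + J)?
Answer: 20*I*√1239 ≈ 703.99*I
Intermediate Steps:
X(J) = 18*J (X(J) = 9*(2*J) = 18*J)
N(U) = U²
A(s) = 5*s² (A(s) = s²*5 = 5*s²)
m(R, I) = 468 + I + R (m(R, I) = (R + I) + 18*26 = (I + R) + 468 = 468 + I + R)
√(-496910 + m(A(-13), -3)) = √(-496910 + (468 - 3 + 5*(-13)²)) = √(-496910 + (468 - 3 + 5*169)) = √(-496910 + (468 - 3 + 845)) = √(-496910 + 1310) = √(-495600) = 20*I*√1239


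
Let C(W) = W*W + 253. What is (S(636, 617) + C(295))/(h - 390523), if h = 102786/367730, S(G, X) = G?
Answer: -8082153805/35901730001 ≈ -0.22512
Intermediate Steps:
h = 51393/183865 (h = 102786*(1/367730) = 51393/183865 ≈ 0.27951)
C(W) = 253 + W**2 (C(W) = W**2 + 253 = 253 + W**2)
(S(636, 617) + C(295))/(h - 390523) = (636 + (253 + 295**2))/(51393/183865 - 390523) = (636 + (253 + 87025))/(-71803460002/183865) = (636 + 87278)*(-183865/71803460002) = 87914*(-183865/71803460002) = -8082153805/35901730001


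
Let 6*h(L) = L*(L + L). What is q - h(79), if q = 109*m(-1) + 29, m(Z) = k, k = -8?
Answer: -8770/3 ≈ -2923.3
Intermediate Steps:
m(Z) = -8
h(L) = L²/3 (h(L) = (L*(L + L))/6 = (L*(2*L))/6 = (2*L²)/6 = L²/3)
q = -843 (q = 109*(-8) + 29 = -872 + 29 = -843)
q - h(79) = -843 - 79²/3 = -843 - 6241/3 = -8770/3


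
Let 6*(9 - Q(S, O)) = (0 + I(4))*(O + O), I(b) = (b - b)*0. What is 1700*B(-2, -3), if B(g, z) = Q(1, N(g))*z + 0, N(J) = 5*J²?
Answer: -45900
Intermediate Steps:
I(b) = 0 (I(b) = 0*0 = 0)
Q(S, O) = 9 (Q(S, O) = 9 - (0 + 0)*(O + O)/6 = 9 - 0*2*O = 9 - ⅙*0 = 9 + 0 = 9)
B(g, z) = 9*z (B(g, z) = 9*z + 0 = 9*z)
1700*B(-2, -3) = 1700*(9*(-3)) = 1700*(-27) = -45900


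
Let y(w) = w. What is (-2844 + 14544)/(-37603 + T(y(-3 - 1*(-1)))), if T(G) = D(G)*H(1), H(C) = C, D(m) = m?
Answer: -780/2507 ≈ -0.31113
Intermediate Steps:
T(G) = G (T(G) = G*1 = G)
(-2844 + 14544)/(-37603 + T(y(-3 - 1*(-1)))) = (-2844 + 14544)/(-37603 + (-3 - 1*(-1))) = 11700/(-37603 + (-3 + 1)) = 11700/(-37603 - 2) = 11700/(-37605) = 11700*(-1/37605) = -780/2507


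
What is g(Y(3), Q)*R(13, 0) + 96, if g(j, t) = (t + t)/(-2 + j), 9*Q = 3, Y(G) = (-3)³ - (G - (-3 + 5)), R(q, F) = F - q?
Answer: 4333/45 ≈ 96.289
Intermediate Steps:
Y(G) = -25 - G (Y(G) = -27 - (G - 1*2) = -27 - (G - 2) = -27 - (-2 + G) = -27 + (2 - G) = -25 - G)
Q = ⅓ (Q = (⅑)*3 = ⅓ ≈ 0.33333)
g(j, t) = 2*t/(-2 + j) (g(j, t) = (2*t)/(-2 + j) = 2*t/(-2 + j))
g(Y(3), Q)*R(13, 0) + 96 = (2*(⅓)/(-2 + (-25 - 1*3)))*(0 - 1*13) + 96 = (2*(⅓)/(-2 + (-25 - 3)))*(0 - 13) + 96 = (2*(⅓)/(-2 - 28))*(-13) + 96 = (2*(⅓)/(-30))*(-13) + 96 = (2*(⅓)*(-1/30))*(-13) + 96 = -1/45*(-13) + 96 = 13/45 + 96 = 4333/45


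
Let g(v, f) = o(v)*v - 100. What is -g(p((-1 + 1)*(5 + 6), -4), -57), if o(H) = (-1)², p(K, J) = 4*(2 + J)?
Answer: 108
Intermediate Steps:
p(K, J) = 8 + 4*J
o(H) = 1
g(v, f) = -100 + v (g(v, f) = 1*v - 100 = v - 100 = -100 + v)
-g(p((-1 + 1)*(5 + 6), -4), -57) = -(-100 + (8 + 4*(-4))) = -(-100 + (8 - 16)) = -(-100 - 8) = -1*(-108) = 108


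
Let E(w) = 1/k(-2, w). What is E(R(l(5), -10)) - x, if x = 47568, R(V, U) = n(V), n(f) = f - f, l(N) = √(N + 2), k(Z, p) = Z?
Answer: -95137/2 ≈ -47569.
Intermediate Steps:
l(N) = √(2 + N)
n(f) = 0
R(V, U) = 0
E(w) = -½ (E(w) = 1/(-2) = -½)
E(R(l(5), -10)) - x = -½ - 1*47568 = -½ - 47568 = -95137/2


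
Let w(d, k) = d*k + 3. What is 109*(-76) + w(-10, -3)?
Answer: -8251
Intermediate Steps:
w(d, k) = 3 + d*k
109*(-76) + w(-10, -3) = 109*(-76) + (3 - 10*(-3)) = -8284 + (3 + 30) = -8284 + 33 = -8251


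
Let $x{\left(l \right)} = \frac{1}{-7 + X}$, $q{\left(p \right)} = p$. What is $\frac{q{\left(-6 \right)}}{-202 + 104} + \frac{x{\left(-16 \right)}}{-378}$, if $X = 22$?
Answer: $\frac{2423}{39690} \approx 0.061048$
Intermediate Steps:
$x{\left(l \right)} = \frac{1}{15}$ ($x{\left(l \right)} = \frac{1}{-7 + 22} = \frac{1}{15}$)
$\frac{q{\left(-6 \right)}}{-202 + 104} + \frac{x{\left(-16 \right)}}{-378} = - \frac{6}{-202 + 104} + \frac{1}{15 \left(-378\right)} = - \frac{6}{-98} + \frac{1}{15} \left(- \frac{1}{378}\right) = \left(-6\right) \left(- \frac{1}{98}\right) - \frac{1}{5670} = \frac{3}{49} - \frac{1}{5670} = \frac{2423}{39690}$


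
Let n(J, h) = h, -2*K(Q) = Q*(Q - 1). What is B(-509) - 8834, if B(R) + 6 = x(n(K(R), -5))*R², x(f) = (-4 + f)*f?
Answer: 11649805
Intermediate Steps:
K(Q) = -Q*(-1 + Q)/2 (K(Q) = -Q*(Q - 1)/2 = -Q*(-1 + Q)/2)
x(f) = f*(-4 + f)
B(R) = -6 + 45*R² (B(R) = -6 + (-5*(-4 - 5))*R² = -6 + (-5*(-9))*R² = -6 + 45*R²)
B(-509) - 8834 = (-6 + 45*(-509)²) - 8834 = (-6 + 45*259081) - 8834 = (-6 + 11658645) - 8834 = 11658639 - 8834 = 11649805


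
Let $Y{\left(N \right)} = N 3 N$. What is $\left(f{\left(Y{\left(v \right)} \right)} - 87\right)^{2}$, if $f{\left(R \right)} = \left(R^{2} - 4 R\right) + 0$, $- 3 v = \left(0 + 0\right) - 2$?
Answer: $\frac{664225}{81} \approx 8200.3$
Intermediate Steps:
$v = \frac{2}{3}$ ($v = - \frac{\left(0 + 0\right) - 2}{3} = - \frac{0 - 2}{3} = \left(- \frac{1}{3}\right) \left(-2\right) = \frac{2}{3} \approx 0.66667$)
$Y{\left(N \right)} = 3 N^{2}$ ($Y{\left(N \right)} = 3 N N = 3 N^{2}$)
$f{\left(R \right)} = R^{2} - 4 R$
$\left(f{\left(Y{\left(v \right)} \right)} - 87\right)^{2} = \left(3 \left(\frac{2}{3}\right)^{2} \left(-4 + 3 \left(\frac{2}{3}\right)^{2}\right) - 87\right)^{2} = \left(3 \cdot \frac{4}{9} \left(-4 + 3 \cdot \frac{4}{9}\right) - 87\right)^{2} = \left(\frac{4 \left(-4 + \frac{4}{3}\right)}{3} - 87\right)^{2} = \left(\frac{4}{3} \left(- \frac{8}{3}\right) - 87\right)^{2} = \left(- \frac{32}{9} - 87\right)^{2} = \left(- \frac{815}{9}\right)^{2} = \frac{664225}{81}$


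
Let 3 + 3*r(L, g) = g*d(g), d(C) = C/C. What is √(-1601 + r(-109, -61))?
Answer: I*√14601/3 ≈ 40.278*I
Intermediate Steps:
d(C) = 1
r(L, g) = -1 + g/3 (r(L, g) = -1 + (g*1)/3 = -1 + g/3)
√(-1601 + r(-109, -61)) = √(-1601 + (-1 + (⅓)*(-61))) = √(-1601 + (-1 - 61/3)) = √(-1601 - 64/3) = √(-4867/3) = I*√14601/3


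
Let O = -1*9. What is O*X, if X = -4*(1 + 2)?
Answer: 108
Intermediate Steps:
X = -12 (X = -4*3 = -12)
O = -9
O*X = -9*(-12) = 108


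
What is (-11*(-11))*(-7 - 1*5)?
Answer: -1452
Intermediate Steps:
(-11*(-11))*(-7 - 1*5) = 121*(-7 - 5) = 121*(-12) = -1452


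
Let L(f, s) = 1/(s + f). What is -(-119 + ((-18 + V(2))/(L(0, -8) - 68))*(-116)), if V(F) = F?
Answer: 79703/545 ≈ 146.24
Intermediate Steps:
L(f, s) = 1/(f + s)
-(-119 + ((-18 + V(2))/(L(0, -8) - 68))*(-116)) = -(-119 + ((-18 + 2)/(1/(0 - 8) - 68))*(-116)) = -(-119 - 16/(1/(-8) - 68)*(-116)) = -(-119 - 16/(-⅛ - 68)*(-116)) = -(-119 - 16/(-545/8)*(-116)) = -(-119 - 16*(-8/545)*(-116)) = -(-119 + (128/545)*(-116)) = -(-119 - 14848/545) = -1*(-79703/545) = 79703/545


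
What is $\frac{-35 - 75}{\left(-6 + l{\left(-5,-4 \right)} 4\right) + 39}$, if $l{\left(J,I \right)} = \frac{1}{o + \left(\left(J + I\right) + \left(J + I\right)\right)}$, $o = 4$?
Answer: $- \frac{770}{229} \approx -3.3624$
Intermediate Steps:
$l{\left(J,I \right)} = \frac{1}{4 + 2 I + 2 J}$ ($l{\left(J,I \right)} = \frac{1}{4 + \left(\left(J + I\right) + \left(J + I\right)\right)} = \frac{1}{4 + \left(\left(I + J\right) + \left(I + J\right)\right)} = \frac{1}{4 + \left(2 I + 2 J\right)} = \frac{1}{4 + 2 I + 2 J}$)
$\frac{-35 - 75}{\left(-6 + l{\left(-5,-4 \right)} 4\right) + 39} = \frac{-35 - 75}{\left(-6 + \frac{1}{2 \left(2 - 4 - 5\right)} 4\right) + 39} = \frac{1}{\left(-6 + \frac{1}{2 \left(-7\right)} 4\right) + 39} \left(-110\right) = \frac{1}{\left(-6 + \frac{1}{2} \left(- \frac{1}{7}\right) 4\right) + 39} \left(-110\right) = \frac{1}{\left(-6 - \frac{2}{7}\right) + 39} \left(-110\right) = \frac{1}{- \frac{44}{7} + 39} \left(-110\right) = \frac{1}{\frac{229}{7}} \left(-110\right) = \frac{7}{229} \left(-110\right) = - \frac{770}{229}$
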